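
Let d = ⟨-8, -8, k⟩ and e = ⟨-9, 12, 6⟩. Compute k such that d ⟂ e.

d · e = (-8)·(-9) + (-8)·12 + k·6 = -24 + 6k
Set equal to 0: 6k = 24, so k = 4.

4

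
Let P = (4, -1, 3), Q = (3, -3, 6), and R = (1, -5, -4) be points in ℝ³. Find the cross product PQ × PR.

PQ = (-1, -2, 3)
PR = (-3, -4, -7)
i: (-2)·(-7) - 3·(-4) = 14 - (-12) = 26
j: 3·(-3) - (-1)·(-7) = -9 - 7 = -16
k: (-1)·(-4) - (-2)·(-3) = 4 - 6 = -2
PQ × PR = (26, -16, -2)

(26, -16, -2)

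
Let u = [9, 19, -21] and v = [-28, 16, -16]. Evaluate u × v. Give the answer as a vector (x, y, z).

i: 19·(-16) - (-21)·16 = -304 - (-336) = 32
j: (-21)·(-28) - 9·(-16) = 588 - (-144) = 732
k: 9·16 - 19·(-28) = 144 - (-532) = 676
u × v = (32, 732, 676)

(32, 732, 676)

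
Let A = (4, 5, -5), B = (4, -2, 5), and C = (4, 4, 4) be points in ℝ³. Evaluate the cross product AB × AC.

AB = (0, -7, 10)
AC = (0, -1, 9)
i: (-7)·9 - 10·(-1) = -63 - (-10) = -53
j: 10·0 - 0·9 = 0 - 0 = 0
k: 0·(-1) - (-7)·0 = 0 - 0 = 0
AB × AC = (-53, 0, 0)

(-53, 0, 0)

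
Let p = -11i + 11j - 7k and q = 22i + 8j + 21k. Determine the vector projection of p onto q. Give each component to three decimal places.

(-6.696, -2.435, -6.391)

p · q = (-11)·22 + 11·8 + (-7)·21 = -242 + 88 - 147 = -301
|q|² = 484 + 64 + 441 = 989
proj_q p = (-301/989) · (22, 8, 21) ≈ (-6.696, -2.435, -6.391)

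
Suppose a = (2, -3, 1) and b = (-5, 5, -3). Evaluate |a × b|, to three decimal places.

6.481

i: (-3)·(-3) - 1·5 = 9 - 5 = 4
j: 1·(-5) - 2·(-3) = -5 - (-6) = 1
k: 2·5 - (-3)·(-5) = 10 - 15 = -5
a × b = (4, 1, -5)
|a × b| = √(4² + 1² + (-5)²) = √42 ≈ 6.4807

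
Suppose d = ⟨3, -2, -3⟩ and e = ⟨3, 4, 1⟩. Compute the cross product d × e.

i: (-2)·1 - (-3)·4 = -2 - (-12) = 10
j: (-3)·3 - 3·1 = -9 - 3 = -12
k: 3·4 - (-2)·3 = 12 - (-6) = 18
d × e = (10, -12, 18)

(10, -12, 18)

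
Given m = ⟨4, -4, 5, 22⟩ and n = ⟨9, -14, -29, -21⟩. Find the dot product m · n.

-515

m · n = 4·9 + (-4)·(-14) + 5·(-29) + 22·(-21) = 36 + 56 - 145 - 462 = -515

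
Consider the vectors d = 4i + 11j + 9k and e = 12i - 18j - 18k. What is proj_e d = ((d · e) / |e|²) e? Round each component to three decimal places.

d · e = 4·12 + 11·(-18) + 9·(-18) = 48 - 198 - 162 = -312
|e|² = 144 + 324 + 324 = 792
proj_e d = (-312/792) · (12, -18, -18) ≈ (-4.727, 7.091, 7.091)

(-4.727, 7.091, 7.091)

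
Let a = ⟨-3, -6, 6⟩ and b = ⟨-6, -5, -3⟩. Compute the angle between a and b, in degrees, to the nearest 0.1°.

a · b = (-3)·(-6) + (-6)·(-5) + 6·(-3) = 18 + 30 - 18 = 30
|a|² = 9 + 36 + 36 = 81,  |a| = √81 ≈ 9.000000
|b|² = 36 + 25 + 9 = 70,  |b| = √70 ≈ 8.366600
cos θ = 30 / (9.000000 · 8.366600) ≈ 0.39841
θ = arccos(0.39841) ≈ 66.5°

66.5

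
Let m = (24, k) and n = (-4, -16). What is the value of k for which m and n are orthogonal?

-6

m · n = 24·(-4) + k·(-16) = -96 - 16k
Set equal to 0: -16k = 96, so k = -6.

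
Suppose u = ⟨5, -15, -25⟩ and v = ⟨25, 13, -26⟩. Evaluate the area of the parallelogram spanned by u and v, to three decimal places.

i: (-15)·(-26) - (-25)·13 = 390 - (-325) = 715
j: (-25)·25 - 5·(-26) = -625 - (-130) = -495
k: 5·13 - (-15)·25 = 65 - (-375) = 440
u × v = (715, -495, 440)
|u × v| = √(715² + (-495)² + 440²) = √949850 ≈ 974.6025

974.602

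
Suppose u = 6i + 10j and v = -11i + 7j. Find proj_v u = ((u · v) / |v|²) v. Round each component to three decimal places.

(-0.259, 0.165)

u · v = 6·(-11) + 10·7 = -66 + 70 = 4
|v|² = 121 + 49 = 170
proj_v u = (4/170) · (-11, 7) ≈ (-0.259, 0.165)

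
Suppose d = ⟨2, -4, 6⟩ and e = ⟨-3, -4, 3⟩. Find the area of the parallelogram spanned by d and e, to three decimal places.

33.466

i: (-4)·3 - 6·(-4) = -12 - (-24) = 12
j: 6·(-3) - 2·3 = -18 - 6 = -24
k: 2·(-4) - (-4)·(-3) = -8 - 12 = -20
d × e = (12, -24, -20)
|d × e| = √(12² + (-24)² + (-20)²) = √1120 ≈ 33.4664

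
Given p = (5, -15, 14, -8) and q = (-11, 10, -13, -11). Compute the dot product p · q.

-299

p · q = 5·(-11) + (-15)·10 + 14·(-13) + (-8)·(-11) = -55 - 150 - 182 + 88 = -299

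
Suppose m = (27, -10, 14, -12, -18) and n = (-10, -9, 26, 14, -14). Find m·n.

m · n = 27·(-10) + (-10)·(-9) + 14·26 + (-12)·14 + (-18)·(-14) = -270 + 90 + 364 - 168 + 252 = 268

268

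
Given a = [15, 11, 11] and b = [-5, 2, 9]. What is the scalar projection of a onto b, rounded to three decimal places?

a · b = 15·(-5) + 11·2 + 11·9 = -75 + 22 + 99 = 46
|b| = √(25 + 4 + 81) = √110 ≈ 10.4881
comp_b a = 46 / √110 ≈ 4.386

4.386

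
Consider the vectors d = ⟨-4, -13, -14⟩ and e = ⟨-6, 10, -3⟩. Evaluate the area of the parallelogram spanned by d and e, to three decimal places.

i: (-13)·(-3) - (-14)·10 = 39 - (-140) = 179
j: (-14)·(-6) - (-4)·(-3) = 84 - 12 = 72
k: (-4)·10 - (-13)·(-6) = -40 - 78 = -118
d × e = (179, 72, -118)
|d × e| = √(179² + 72² + (-118)²) = √51149 ≈ 226.1614

226.161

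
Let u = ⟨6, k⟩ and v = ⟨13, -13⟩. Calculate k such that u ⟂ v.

6

u · v = 6·13 + k·(-13) = 78 - 13k
Set equal to 0: -13k = -78, so k = 6.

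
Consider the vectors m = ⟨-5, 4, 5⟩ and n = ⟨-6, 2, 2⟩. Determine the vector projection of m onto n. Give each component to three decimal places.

m · n = (-5)·(-6) + 4·2 + 5·2 = 30 + 8 + 10 = 48
|n|² = 36 + 4 + 4 = 44
proj_n m = (48/44) · (-6, 2, 2) ≈ (-6.545, 2.182, 2.182)

(-6.545, 2.182, 2.182)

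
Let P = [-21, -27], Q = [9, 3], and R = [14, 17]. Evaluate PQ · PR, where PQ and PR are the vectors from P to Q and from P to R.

2370

PQ = Q − P = (30, 30)
PR = R − P = (35, 44)
PQ · PR = 30·35 + 30·44 = 1050 + 1320 = 2370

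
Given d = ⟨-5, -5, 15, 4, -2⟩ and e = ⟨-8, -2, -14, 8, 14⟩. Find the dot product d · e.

-156

d · e = (-5)·(-8) + (-5)·(-2) + 15·(-14) + 4·8 + (-2)·14 = 40 + 10 - 210 + 32 - 28 = -156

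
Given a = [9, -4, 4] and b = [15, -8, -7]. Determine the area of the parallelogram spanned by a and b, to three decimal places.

137.379

i: (-4)·(-7) - 4·(-8) = 28 - (-32) = 60
j: 4·15 - 9·(-7) = 60 - (-63) = 123
k: 9·(-8) - (-4)·15 = -72 - (-60) = -12
a × b = (60, 123, -12)
|a × b| = √(60² + 123² + (-12)²) = √18873 ≈ 137.3790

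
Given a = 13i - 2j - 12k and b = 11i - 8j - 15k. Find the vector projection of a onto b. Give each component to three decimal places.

a · b = 13·11 + (-2)·(-8) + (-12)·(-15) = 143 + 16 + 180 = 339
|b|² = 121 + 64 + 225 = 410
proj_b a = (339/410) · (11, -8, -15) ≈ (9.095, -6.615, -12.402)

(9.095, -6.615, -12.402)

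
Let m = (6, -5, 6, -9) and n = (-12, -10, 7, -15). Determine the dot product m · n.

155

m · n = 6·(-12) + (-5)·(-10) + 6·7 + (-9)·(-15) = -72 + 50 + 42 + 135 = 155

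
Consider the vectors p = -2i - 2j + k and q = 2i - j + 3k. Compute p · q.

p · q = (-2)·2 + (-2)·(-1) + 1·3 = -4 + 2 + 3 = 1

1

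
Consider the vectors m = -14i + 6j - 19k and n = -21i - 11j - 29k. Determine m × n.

(-383, -7, 280)

i: 6·(-29) - (-19)·(-11) = -174 - 209 = -383
j: (-19)·(-21) - (-14)·(-29) = 399 - 406 = -7
k: (-14)·(-11) - 6·(-21) = 154 - (-126) = 280
m × n = (-383, -7, 280)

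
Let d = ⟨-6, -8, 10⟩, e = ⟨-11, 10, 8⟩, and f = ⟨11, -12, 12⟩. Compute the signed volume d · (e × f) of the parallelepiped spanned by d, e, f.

e × f:
i: 10·12 - 8·(-12) = 120 - (-96) = 216
j: 8·11 - (-11)·12 = 88 - (-132) = 220
k: (-11)·(-12) - 10·11 = 132 - 110 = 22
e × f = (216, 220, 22)
d · (e × f) = (-6)·216 + (-8)·220 + 10·22 = -1296 - 1760 + 220 = -2836

-2836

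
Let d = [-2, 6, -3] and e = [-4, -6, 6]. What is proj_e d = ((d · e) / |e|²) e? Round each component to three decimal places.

d · e = (-2)·(-4) + 6·(-6) + (-3)·6 = 8 - 36 - 18 = -46
|e|² = 16 + 36 + 36 = 88
proj_e d = (-46/88) · (-4, -6, 6) ≈ (2.091, 3.136, -3.136)

(2.091, 3.136, -3.136)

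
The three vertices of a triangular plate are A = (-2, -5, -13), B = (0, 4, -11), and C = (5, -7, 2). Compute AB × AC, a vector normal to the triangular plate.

AB = (2, 9, 2)
AC = (7, -2, 15)
i: 9·15 - 2·(-2) = 135 - (-4) = 139
j: 2·7 - 2·15 = 14 - 30 = -16
k: 2·(-2) - 9·7 = -4 - 63 = -67
AB × AC = (139, -16, -67)

(139, -16, -67)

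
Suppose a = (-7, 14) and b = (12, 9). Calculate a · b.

42

a · b = (-7)·12 + 14·9 = -84 + 126 = 42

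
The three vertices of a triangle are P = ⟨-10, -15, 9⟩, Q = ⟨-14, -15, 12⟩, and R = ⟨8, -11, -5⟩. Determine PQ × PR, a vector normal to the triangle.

PQ = (-4, 0, 3)
PR = (18, 4, -14)
i: 0·(-14) - 3·4 = 0 - 12 = -12
j: 3·18 - (-4)·(-14) = 54 - 56 = -2
k: (-4)·4 - 0·18 = -16 - 0 = -16
PQ × PR = (-12, -2, -16)

(-12, -2, -16)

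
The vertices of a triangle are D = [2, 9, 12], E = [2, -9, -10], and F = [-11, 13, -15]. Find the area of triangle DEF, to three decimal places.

341.331

DE = (0, -18, -22),  DF = (-13, 4, -27)
i: (-18)·(-27) - (-22)·4 = 486 - (-88) = 574
j: (-22)·(-13) - 0·(-27) = 286 - 0 = 286
k: 0·4 - (-18)·(-13) = 0 - 234 = -234
DE × DF = (574, 286, -234)
|DE × DF| = √466028 ≈ 682.6624
area = ½ · 682.6624 ≈ 341.331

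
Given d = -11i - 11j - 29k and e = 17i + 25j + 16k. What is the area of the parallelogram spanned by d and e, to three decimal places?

640.027

i: (-11)·16 - (-29)·25 = -176 - (-725) = 549
j: (-29)·17 - (-11)·16 = -493 - (-176) = -317
k: (-11)·25 - (-11)·17 = -275 - (-187) = -88
d × e = (549, -317, -88)
|d × e| = √(549² + (-317)² + (-88)²) = √409634 ≈ 640.0266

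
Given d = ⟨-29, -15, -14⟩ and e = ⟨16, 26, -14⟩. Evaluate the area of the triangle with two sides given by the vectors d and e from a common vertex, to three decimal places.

497.637

i: (-15)·(-14) - (-14)·26 = 210 - (-364) = 574
j: (-14)·16 - (-29)·(-14) = -224 - 406 = -630
k: (-29)·26 - (-15)·16 = -754 - (-240) = -514
d × e = (574, -630, -514)
|d × e| = √(574² + (-630)² + (-514)²) = √990572 ≈ 995.2748
area = ½ · 995.2748 ≈ 497.637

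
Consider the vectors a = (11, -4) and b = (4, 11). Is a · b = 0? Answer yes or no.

yes

a · b = 11·4 + (-4)·11 = 44 - 44 = 0
Zero, so the vectors are orthogonal.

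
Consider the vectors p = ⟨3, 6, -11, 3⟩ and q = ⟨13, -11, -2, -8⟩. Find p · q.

-29

p · q = 3·13 + 6·(-11) + (-11)·(-2) + 3·(-8) = 39 - 66 + 22 - 24 = -29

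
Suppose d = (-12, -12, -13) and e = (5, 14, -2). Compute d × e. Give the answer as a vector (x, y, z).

(206, -89, -108)

i: (-12)·(-2) - (-13)·14 = 24 - (-182) = 206
j: (-13)·5 - (-12)·(-2) = -65 - 24 = -89
k: (-12)·14 - (-12)·5 = -168 - (-60) = -108
d × e = (206, -89, -108)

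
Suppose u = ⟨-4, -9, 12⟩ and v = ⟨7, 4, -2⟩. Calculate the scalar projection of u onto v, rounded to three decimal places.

-10.594

u · v = (-4)·7 + (-9)·4 + 12·(-2) = -28 - 36 - 24 = -88
|v| = √(49 + 16 + 4) = √69 ≈ 8.3066
comp_v u = -88 / √69 ≈ -10.594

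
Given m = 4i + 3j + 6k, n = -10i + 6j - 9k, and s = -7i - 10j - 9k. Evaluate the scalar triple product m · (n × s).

n × s:
i: 6·(-9) - (-9)·(-10) = -54 - 90 = -144
j: (-9)·(-7) - (-10)·(-9) = 63 - 90 = -27
k: (-10)·(-10) - 6·(-7) = 100 - (-42) = 142
n × s = (-144, -27, 142)
m · (n × s) = 4·(-144) + 3·(-27) + 6·142 = -576 - 81 + 852 = 195

195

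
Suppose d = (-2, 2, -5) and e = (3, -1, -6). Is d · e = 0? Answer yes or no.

d · e = (-2)·3 + 2·(-1) + (-5)·(-6) = -6 - 2 + 30 = 22
Nonzero, so the vectors are not orthogonal.

no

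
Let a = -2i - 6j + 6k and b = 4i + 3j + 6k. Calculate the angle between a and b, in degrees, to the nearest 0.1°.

a · b = (-2)·4 + (-6)·3 + 6·6 = -8 - 18 + 36 = 10
|a|² = 4 + 36 + 36 = 76,  |a| = √76 ≈ 8.717798
|b|² = 16 + 9 + 36 = 61,  |b| = √61 ≈ 7.810250
cos θ = 10 / (8.717798 · 7.810250) ≈ 0.14687
θ = arccos(0.14687) ≈ 81.6°

81.6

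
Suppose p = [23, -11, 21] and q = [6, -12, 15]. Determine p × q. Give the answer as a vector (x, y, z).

(87, -219, -210)

i: (-11)·15 - 21·(-12) = -165 - (-252) = 87
j: 21·6 - 23·15 = 126 - 345 = -219
k: 23·(-12) - (-11)·6 = -276 - (-66) = -210
p × q = (87, -219, -210)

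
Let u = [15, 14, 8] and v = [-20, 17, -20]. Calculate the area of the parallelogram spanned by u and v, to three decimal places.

i: 14·(-20) - 8·17 = -280 - 136 = -416
j: 8·(-20) - 15·(-20) = -160 - (-300) = 140
k: 15·17 - 14·(-20) = 255 - (-280) = 535
u × v = (-416, 140, 535)
|u × v| = √((-416)² + 140² + 535²) = √478881 ≈ 692.0123

692.012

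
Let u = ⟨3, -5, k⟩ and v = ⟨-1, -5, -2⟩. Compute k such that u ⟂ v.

u · v = 3·(-1) + (-5)·(-5) + k·(-2) = 22 - 2k
Set equal to 0: -2k = -22, so k = 11.

11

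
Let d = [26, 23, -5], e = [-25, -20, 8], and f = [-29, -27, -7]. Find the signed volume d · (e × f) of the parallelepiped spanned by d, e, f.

-580

e × f:
i: (-20)·(-7) - 8·(-27) = 140 - (-216) = 356
j: 8·(-29) - (-25)·(-7) = -232 - 175 = -407
k: (-25)·(-27) - (-20)·(-29) = 675 - 580 = 95
e × f = (356, -407, 95)
d · (e × f) = 26·356 + 23·(-407) + (-5)·95 = 9256 - 9361 - 475 = -580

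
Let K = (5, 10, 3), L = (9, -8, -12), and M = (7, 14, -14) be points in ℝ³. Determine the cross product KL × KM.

(366, 38, 52)

KL = (4, -18, -15)
KM = (2, 4, -17)
i: (-18)·(-17) - (-15)·4 = 306 - (-60) = 366
j: (-15)·2 - 4·(-17) = -30 - (-68) = 38
k: 4·4 - (-18)·2 = 16 - (-36) = 52
KL × KM = (366, 38, 52)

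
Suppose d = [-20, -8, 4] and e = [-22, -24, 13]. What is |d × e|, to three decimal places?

349.377

i: (-8)·13 - 4·(-24) = -104 - (-96) = -8
j: 4·(-22) - (-20)·13 = -88 - (-260) = 172
k: (-20)·(-24) - (-8)·(-22) = 480 - 176 = 304
d × e = (-8, 172, 304)
|d × e| = √((-8)² + 172² + 304²) = √122064 ≈ 349.3766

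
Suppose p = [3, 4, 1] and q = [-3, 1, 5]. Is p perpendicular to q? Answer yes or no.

p · q = 3·(-3) + 4·1 + 1·5 = -9 + 4 + 5 = 0
Zero, so the vectors are orthogonal.

yes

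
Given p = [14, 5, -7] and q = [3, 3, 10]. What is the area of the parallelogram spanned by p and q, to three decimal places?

i: 5·10 - (-7)·3 = 50 - (-21) = 71
j: (-7)·3 - 14·10 = -21 - 140 = -161
k: 14·3 - 5·3 = 42 - 15 = 27
p × q = (71, -161, 27)
|p × q| = √(71² + (-161)² + 27²) = √31691 ≈ 178.0197

178.020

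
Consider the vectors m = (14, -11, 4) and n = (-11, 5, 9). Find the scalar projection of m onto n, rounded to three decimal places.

-11.482

m · n = 14·(-11) + (-11)·5 + 4·9 = -154 - 55 + 36 = -173
|n| = √(121 + 25 + 81) = √227 ≈ 15.0665
comp_n m = -173 / √227 ≈ -11.482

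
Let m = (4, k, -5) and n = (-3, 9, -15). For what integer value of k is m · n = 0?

m · n = 4·(-3) + k·9 + (-5)·(-15) = 63 + 9k
Set equal to 0: 9k = -63, so k = -7.

-7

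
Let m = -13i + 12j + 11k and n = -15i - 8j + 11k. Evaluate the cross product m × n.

i: 12·11 - 11·(-8) = 132 - (-88) = 220
j: 11·(-15) - (-13)·11 = -165 - (-143) = -22
k: (-13)·(-8) - 12·(-15) = 104 - (-180) = 284
m × n = (220, -22, 284)

(220, -22, 284)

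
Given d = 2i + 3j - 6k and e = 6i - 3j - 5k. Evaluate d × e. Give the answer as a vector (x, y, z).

(-33, -26, -24)

i: 3·(-5) - (-6)·(-3) = -15 - 18 = -33
j: (-6)·6 - 2·(-5) = -36 - (-10) = -26
k: 2·(-3) - 3·6 = -6 - 18 = -24
d × e = (-33, -26, -24)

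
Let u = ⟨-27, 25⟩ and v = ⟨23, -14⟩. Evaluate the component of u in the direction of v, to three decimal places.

-36.062

u · v = (-27)·23 + 25·(-14) = -621 - 350 = -971
|v| = √(529 + 196) = √725 ≈ 26.9258
comp_v u = -971 / √725 ≈ -36.062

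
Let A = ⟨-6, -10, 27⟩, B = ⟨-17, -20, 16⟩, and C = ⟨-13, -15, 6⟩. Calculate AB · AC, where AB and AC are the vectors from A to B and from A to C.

358

AB = B − A = (-11, -10, -11)
AC = C − A = (-7, -5, -21)
AB · AC = (-11)·(-7) + (-10)·(-5) + (-11)·(-21) = 77 + 50 + 231 = 358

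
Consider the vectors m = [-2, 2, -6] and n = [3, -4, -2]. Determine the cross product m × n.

(-28, -22, 2)

i: 2·(-2) - (-6)·(-4) = -4 - 24 = -28
j: (-6)·3 - (-2)·(-2) = -18 - 4 = -22
k: (-2)·(-4) - 2·3 = 8 - 6 = 2
m × n = (-28, -22, 2)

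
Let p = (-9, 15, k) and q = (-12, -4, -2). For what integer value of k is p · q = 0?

24

p · q = (-9)·(-12) + 15·(-4) + k·(-2) = 48 - 2k
Set equal to 0: -2k = -48, so k = 24.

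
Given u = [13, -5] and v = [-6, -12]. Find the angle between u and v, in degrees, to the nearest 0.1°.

95.5

u · v = 13·(-6) + (-5)·(-12) = -78 + 60 = -18
|u|² = 169 + 25 = 194,  |u| = √194 ≈ 13.928388
|v|² = 36 + 144 = 180,  |v| = √180 ≈ 13.416408
cos θ = -18 / (13.928388 · 13.416408) ≈ -0.09632
θ = arccos(-0.09632) ≈ 95.5°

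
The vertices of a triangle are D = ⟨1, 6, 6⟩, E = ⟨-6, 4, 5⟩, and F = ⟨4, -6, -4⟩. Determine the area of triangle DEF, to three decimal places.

DE = (-7, -2, -1),  DF = (3, -12, -10)
i: (-2)·(-10) - (-1)·(-12) = 20 - 12 = 8
j: (-1)·3 - (-7)·(-10) = -3 - 70 = -73
k: (-7)·(-12) - (-2)·3 = 84 - (-6) = 90
DE × DF = (8, -73, 90)
|DE × DF| = √13493 ≈ 116.1594
area = ½ · 116.1594 ≈ 58.080

58.080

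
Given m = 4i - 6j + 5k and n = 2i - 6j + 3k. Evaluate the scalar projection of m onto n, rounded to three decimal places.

m · n = 4·2 + (-6)·(-6) + 5·3 = 8 + 36 + 15 = 59
|n| = √(4 + 36 + 9) = √49 ≈ 7.0000
comp_n m = 59 / √49 ≈ 8.429

8.429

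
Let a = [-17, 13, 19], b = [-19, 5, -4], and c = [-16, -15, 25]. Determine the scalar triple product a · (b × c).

12837

b × c:
i: 5·25 - (-4)·(-15) = 125 - 60 = 65
j: (-4)·(-16) - (-19)·25 = 64 - (-475) = 539
k: (-19)·(-15) - 5·(-16) = 285 - (-80) = 365
b × c = (65, 539, 365)
a · (b × c) = (-17)·65 + 13·539 + 19·365 = -1105 + 7007 + 6935 = 12837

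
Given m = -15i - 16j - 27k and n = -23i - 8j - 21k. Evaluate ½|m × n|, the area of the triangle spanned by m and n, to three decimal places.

i: (-16)·(-21) - (-27)·(-8) = 336 - 216 = 120
j: (-27)·(-23) - (-15)·(-21) = 621 - 315 = 306
k: (-15)·(-8) - (-16)·(-23) = 120 - 368 = -248
m × n = (120, 306, -248)
|m × n| = √(120² + 306² + (-248)²) = √169540 ≈ 411.7524
area = ½ · 411.7524 ≈ 205.876

205.876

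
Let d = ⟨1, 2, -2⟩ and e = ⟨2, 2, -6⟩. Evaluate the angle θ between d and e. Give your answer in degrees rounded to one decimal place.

25.2

d · e = 1·2 + 2·2 + (-2)·(-6) = 2 + 4 + 12 = 18
|d|² = 1 + 4 + 4 = 9,  |d| = √9 ≈ 3.000000
|e|² = 4 + 4 + 36 = 44,  |e| = √44 ≈ 6.633250
cos θ = 18 / (3.000000 · 6.633250) ≈ 0.90453
θ = arccos(0.90453) ≈ 25.2°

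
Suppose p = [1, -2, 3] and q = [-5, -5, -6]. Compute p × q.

i: (-2)·(-6) - 3·(-5) = 12 - (-15) = 27
j: 3·(-5) - 1·(-6) = -15 - (-6) = -9
k: 1·(-5) - (-2)·(-5) = -5 - 10 = -15
p × q = (27, -9, -15)

(27, -9, -15)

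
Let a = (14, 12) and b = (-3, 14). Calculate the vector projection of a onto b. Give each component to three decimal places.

(-1.844, 8.605)

a · b = 14·(-3) + 12·14 = -42 + 168 = 126
|b|² = 9 + 196 = 205
proj_b a = (126/205) · (-3, 14) ≈ (-1.844, 8.605)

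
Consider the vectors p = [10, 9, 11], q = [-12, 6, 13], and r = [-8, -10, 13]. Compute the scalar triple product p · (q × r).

q × r:
i: 6·13 - 13·(-10) = 78 - (-130) = 208
j: 13·(-8) - (-12)·13 = -104 - (-156) = 52
k: (-12)·(-10) - 6·(-8) = 120 - (-48) = 168
q × r = (208, 52, 168)
p · (q × r) = 10·208 + 9·52 + 11·168 = 2080 + 468 + 1848 = 4396

4396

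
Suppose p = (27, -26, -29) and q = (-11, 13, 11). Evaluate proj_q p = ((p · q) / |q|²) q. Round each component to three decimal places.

(25.533, -30.175, -25.533)

p · q = 27·(-11) + (-26)·13 + (-29)·11 = -297 - 338 - 319 = -954
|q|² = 121 + 169 + 121 = 411
proj_q p = (-954/411) · (-11, 13, 11) ≈ (25.533, -30.175, -25.533)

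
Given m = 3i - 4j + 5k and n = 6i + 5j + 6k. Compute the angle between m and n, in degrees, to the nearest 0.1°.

m · n = 3·6 + (-4)·5 + 5·6 = 18 - 20 + 30 = 28
|m|² = 9 + 16 + 25 = 50,  |m| = √50 ≈ 7.071068
|n|² = 36 + 25 + 36 = 97,  |n| = √97 ≈ 9.848858
cos θ = 28 / (7.071068 · 9.848858) ≈ 0.40206
θ = arccos(0.40206) ≈ 66.3°

66.3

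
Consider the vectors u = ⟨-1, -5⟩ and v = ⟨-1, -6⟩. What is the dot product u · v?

31

u · v = (-1)·(-1) + (-5)·(-6) = 1 + 30 = 31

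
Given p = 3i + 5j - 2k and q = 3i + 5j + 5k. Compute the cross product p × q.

i: 5·5 - (-2)·5 = 25 - (-10) = 35
j: (-2)·3 - 3·5 = -6 - 15 = -21
k: 3·5 - 5·3 = 15 - 15 = 0
p × q = (35, -21, 0)

(35, -21, 0)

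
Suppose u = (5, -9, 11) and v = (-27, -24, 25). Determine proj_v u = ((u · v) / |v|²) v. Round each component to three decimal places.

u · v = 5·(-27) + (-9)·(-24) + 11·25 = -135 + 216 + 275 = 356
|v|² = 729 + 576 + 625 = 1930
proj_v u = (356/1930) · (-27, -24, 25) ≈ (-4.980, -4.427, 4.611)

(-4.980, -4.427, 4.611)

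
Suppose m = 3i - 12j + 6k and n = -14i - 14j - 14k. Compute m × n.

i: (-12)·(-14) - 6·(-14) = 168 - (-84) = 252
j: 6·(-14) - 3·(-14) = -84 - (-42) = -42
k: 3·(-14) - (-12)·(-14) = -42 - 168 = -210
m × n = (252, -42, -210)

(252, -42, -210)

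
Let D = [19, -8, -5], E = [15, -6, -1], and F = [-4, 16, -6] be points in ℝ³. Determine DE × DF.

(-98, -96, -50)

DE = (-4, 2, 4)
DF = (-23, 24, -1)
i: 2·(-1) - 4·24 = -2 - 96 = -98
j: 4·(-23) - (-4)·(-1) = -92 - 4 = -96
k: (-4)·24 - 2·(-23) = -96 - (-46) = -50
DE × DF = (-98, -96, -50)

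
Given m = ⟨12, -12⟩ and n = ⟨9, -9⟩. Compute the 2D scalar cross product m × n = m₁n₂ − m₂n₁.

12·(-9) - (-12)·9 = -108 - (-108) = 0

0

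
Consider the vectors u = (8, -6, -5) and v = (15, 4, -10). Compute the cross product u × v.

i: (-6)·(-10) - (-5)·4 = 60 - (-20) = 80
j: (-5)·15 - 8·(-10) = -75 - (-80) = 5
k: 8·4 - (-6)·15 = 32 - (-90) = 122
u × v = (80, 5, 122)

(80, 5, 122)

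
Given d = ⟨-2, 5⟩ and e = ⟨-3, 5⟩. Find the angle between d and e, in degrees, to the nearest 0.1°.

d · e = (-2)·(-3) + 5·5 = 6 + 25 = 31
|d|² = 4 + 25 = 29,  |d| = √29 ≈ 5.385165
|e|² = 9 + 25 = 34,  |e| = √34 ≈ 5.830952
cos θ = 31 / (5.385165 · 5.830952) ≈ 0.98724
θ = arccos(0.98724) ≈ 9.2°

9.2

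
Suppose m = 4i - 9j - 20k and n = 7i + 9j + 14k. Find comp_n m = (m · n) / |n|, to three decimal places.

m · n = 4·7 + (-9)·9 + (-20)·14 = 28 - 81 - 280 = -333
|n| = √(49 + 81 + 196) = √326 ≈ 18.0555
comp_n m = -333 / √326 ≈ -18.443

-18.443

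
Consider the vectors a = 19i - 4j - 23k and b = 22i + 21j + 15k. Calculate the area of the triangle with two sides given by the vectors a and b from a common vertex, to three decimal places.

510.338

i: (-4)·15 - (-23)·21 = -60 - (-483) = 423
j: (-23)·22 - 19·15 = -506 - 285 = -791
k: 19·21 - (-4)·22 = 399 - (-88) = 487
a × b = (423, -791, 487)
|a × b| = √(423² + (-791)² + 487²) = √1041779 ≈ 1020.6758
area = ½ · 1020.6758 ≈ 510.338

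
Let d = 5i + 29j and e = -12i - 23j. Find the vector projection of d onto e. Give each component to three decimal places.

d · e = 5·(-12) + 29·(-23) = -60 - 667 = -727
|e|² = 144 + 529 = 673
proj_e d = (-727/673) · (-12, -23) ≈ (12.963, 24.845)

(12.963, 24.845)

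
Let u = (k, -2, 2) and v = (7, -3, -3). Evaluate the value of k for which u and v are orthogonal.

u · v = k·7 + (-2)·(-3) + 2·(-3) = 0 + 7k
Set equal to 0: 7k = 0, so k = 0.

0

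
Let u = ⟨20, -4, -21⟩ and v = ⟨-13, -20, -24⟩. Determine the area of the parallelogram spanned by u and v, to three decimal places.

936.103

i: (-4)·(-24) - (-21)·(-20) = 96 - 420 = -324
j: (-21)·(-13) - 20·(-24) = 273 - (-480) = 753
k: 20·(-20) - (-4)·(-13) = -400 - 52 = -452
u × v = (-324, 753, -452)
|u × v| = √((-324)² + 753² + (-452)²) = √876289 ≈ 936.1031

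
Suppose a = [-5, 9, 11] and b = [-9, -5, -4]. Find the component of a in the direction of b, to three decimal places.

a · b = (-5)·(-9) + 9·(-5) + 11·(-4) = 45 - 45 - 44 = -44
|b| = √(81 + 25 + 16) = √122 ≈ 11.0454
comp_b a = -44 / √122 ≈ -3.984

-3.984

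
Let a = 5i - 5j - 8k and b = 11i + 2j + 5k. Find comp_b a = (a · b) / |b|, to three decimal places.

a · b = 5·11 + (-5)·2 + (-8)·5 = 55 - 10 - 40 = 5
|b| = √(121 + 4 + 25) = √150 ≈ 12.2474
comp_b a = 5 / √150 ≈ 0.408

0.408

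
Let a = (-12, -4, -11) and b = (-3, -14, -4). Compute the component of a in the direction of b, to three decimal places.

a · b = (-12)·(-3) + (-4)·(-14) + (-11)·(-4) = 36 + 56 + 44 = 136
|b| = √(9 + 196 + 16) = √221 ≈ 14.8661
comp_b a = 136 / √221 ≈ 9.148

9.148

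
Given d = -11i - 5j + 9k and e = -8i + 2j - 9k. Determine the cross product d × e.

i: (-5)·(-9) - 9·2 = 45 - 18 = 27
j: 9·(-8) - (-11)·(-9) = -72 - 99 = -171
k: (-11)·2 - (-5)·(-8) = -22 - 40 = -62
d × e = (27, -171, -62)

(27, -171, -62)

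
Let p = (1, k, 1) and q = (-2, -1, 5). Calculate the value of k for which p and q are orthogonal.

p · q = 1·(-2) + k·(-1) + 1·5 = 3 - 1k
Set equal to 0: -1k = -3, so k = 3.

3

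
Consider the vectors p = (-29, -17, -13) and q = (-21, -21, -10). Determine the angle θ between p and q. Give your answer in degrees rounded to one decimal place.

14.0

p · q = (-29)·(-21) + (-17)·(-21) + (-13)·(-10) = 609 + 357 + 130 = 1096
|p|² = 841 + 289 + 169 = 1299,  |p| = √1299 ≈ 36.041643
|q|² = 441 + 441 + 100 = 982,  |q| = √982 ≈ 31.336879
cos θ = 1096 / (36.041643 · 31.336879) ≈ 0.97040
θ = arccos(0.97040) ≈ 14.0°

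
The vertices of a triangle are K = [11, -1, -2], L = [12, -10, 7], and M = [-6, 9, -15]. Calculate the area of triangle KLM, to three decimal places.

KL = (1, -9, 9),  KM = (-17, 10, -13)
i: (-9)·(-13) - 9·10 = 117 - 90 = 27
j: 9·(-17) - 1·(-13) = -153 - (-13) = -140
k: 1·10 - (-9)·(-17) = 10 - 153 = -143
KL × KM = (27, -140, -143)
|KL × KM| = √40778 ≈ 201.9356
area = ½ · 201.9356 ≈ 100.968

100.968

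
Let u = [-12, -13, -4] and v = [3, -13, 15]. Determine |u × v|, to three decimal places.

i: (-13)·15 - (-4)·(-13) = -195 - 52 = -247
j: (-4)·3 - (-12)·15 = -12 - (-180) = 168
k: (-12)·(-13) - (-13)·3 = 156 - (-39) = 195
u × v = (-247, 168, 195)
|u × v| = √((-247)² + 168² + 195²) = √127258 ≈ 356.7324

356.732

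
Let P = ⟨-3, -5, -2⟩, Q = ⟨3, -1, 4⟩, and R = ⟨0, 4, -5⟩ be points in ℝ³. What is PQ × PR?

PQ = (6, 4, 6)
PR = (3, 9, -3)
i: 4·(-3) - 6·9 = -12 - 54 = -66
j: 6·3 - 6·(-3) = 18 - (-18) = 36
k: 6·9 - 4·3 = 54 - 12 = 42
PQ × PR = (-66, 36, 42)

(-66, 36, 42)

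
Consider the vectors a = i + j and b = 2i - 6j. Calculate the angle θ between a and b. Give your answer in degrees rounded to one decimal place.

a · b = 1·2 + 1·(-6) = 2 - 6 = -4
|a|² = 1 + 1 = 2,  |a| = √2 ≈ 1.414214
|b|² = 4 + 36 = 40,  |b| = √40 ≈ 6.324555
cos θ = -4 / (1.414214 · 6.324555) ≈ -0.44721
θ = arccos(-0.44721) ≈ 116.6°

116.6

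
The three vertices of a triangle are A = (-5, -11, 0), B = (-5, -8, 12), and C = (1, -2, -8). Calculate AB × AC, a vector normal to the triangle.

AB = (0, 3, 12)
AC = (6, 9, -8)
i: 3·(-8) - 12·9 = -24 - 108 = -132
j: 12·6 - 0·(-8) = 72 - 0 = 72
k: 0·9 - 3·6 = 0 - 18 = -18
AB × AC = (-132, 72, -18)

(-132, 72, -18)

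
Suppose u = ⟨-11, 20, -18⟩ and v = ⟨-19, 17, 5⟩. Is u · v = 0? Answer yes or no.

no

u · v = (-11)·(-19) + 20·17 + (-18)·5 = 209 + 340 - 90 = 459
Nonzero, so the vectors are not orthogonal.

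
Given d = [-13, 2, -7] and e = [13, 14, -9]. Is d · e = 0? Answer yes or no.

d · e = (-13)·13 + 2·14 + (-7)·(-9) = -169 + 28 + 63 = -78
Nonzero, so the vectors are not orthogonal.

no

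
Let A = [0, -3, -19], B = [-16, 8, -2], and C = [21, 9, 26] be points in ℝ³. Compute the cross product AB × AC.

AB = (-16, 11, 17)
AC = (21, 12, 45)
i: 11·45 - 17·12 = 495 - 204 = 291
j: 17·21 - (-16)·45 = 357 - (-720) = 1077
k: (-16)·12 - 11·21 = -192 - 231 = -423
AB × AC = (291, 1077, -423)

(291, 1077, -423)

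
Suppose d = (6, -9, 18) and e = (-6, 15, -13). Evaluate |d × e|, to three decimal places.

160.016

i: (-9)·(-13) - 18·15 = 117 - 270 = -153
j: 18·(-6) - 6·(-13) = -108 - (-78) = -30
k: 6·15 - (-9)·(-6) = 90 - 54 = 36
d × e = (-153, -30, 36)
|d × e| = √((-153)² + (-30)² + 36²) = √25605 ≈ 160.0156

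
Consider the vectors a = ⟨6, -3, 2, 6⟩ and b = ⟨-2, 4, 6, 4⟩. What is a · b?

a · b = 6·(-2) + (-3)·4 + 2·6 + 6·4 = -12 - 12 + 12 + 24 = 12

12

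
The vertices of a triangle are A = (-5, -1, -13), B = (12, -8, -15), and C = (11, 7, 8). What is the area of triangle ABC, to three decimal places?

AB = (17, -7, -2),  AC = (16, 8, 21)
i: (-7)·21 - (-2)·8 = -147 - (-16) = -131
j: (-2)·16 - 17·21 = -32 - 357 = -389
k: 17·8 - (-7)·16 = 136 - (-112) = 248
AB × AC = (-131, -389, 248)
|AB × AC| = √229986 ≈ 479.5686
area = ½ · 479.5686 ≈ 239.784

239.784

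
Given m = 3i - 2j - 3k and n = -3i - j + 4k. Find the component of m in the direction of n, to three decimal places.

m · n = 3·(-3) + (-2)·(-1) + (-3)·4 = -9 + 2 - 12 = -19
|n| = √(9 + 1 + 16) = √26 ≈ 5.0990
comp_n m = -19 / √26 ≈ -3.726

-3.726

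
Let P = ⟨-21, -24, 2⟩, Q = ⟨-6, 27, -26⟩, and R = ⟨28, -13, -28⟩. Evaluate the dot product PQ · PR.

PQ = Q − P = (15, 51, -28)
PR = R − P = (49, 11, -30)
PQ · PR = 15·49 + 51·11 + (-28)·(-30) = 735 + 561 + 840 = 2136

2136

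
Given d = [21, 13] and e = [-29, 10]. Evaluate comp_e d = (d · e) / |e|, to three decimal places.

-15.615

d · e = 21·(-29) + 13·10 = -609 + 130 = -479
|e| = √(841 + 100) = √941 ≈ 30.6757
comp_e d = -479 / √941 ≈ -15.615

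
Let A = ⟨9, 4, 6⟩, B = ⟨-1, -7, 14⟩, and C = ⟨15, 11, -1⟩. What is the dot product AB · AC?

AB = B − A = (-10, -11, 8)
AC = C − A = (6, 7, -7)
AB · AC = (-10)·6 + (-11)·7 + 8·(-7) = -60 - 77 - 56 = -193

-193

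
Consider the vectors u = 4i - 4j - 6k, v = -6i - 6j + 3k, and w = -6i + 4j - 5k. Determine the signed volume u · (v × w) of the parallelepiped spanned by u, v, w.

v × w:
i: (-6)·(-5) - 3·4 = 30 - 12 = 18
j: 3·(-6) - (-6)·(-5) = -18 - 30 = -48
k: (-6)·4 - (-6)·(-6) = -24 - 36 = -60
v × w = (18, -48, -60)
u · (v × w) = 4·18 + (-4)·(-48) + (-6)·(-60) = 72 + 192 + 360 = 624

624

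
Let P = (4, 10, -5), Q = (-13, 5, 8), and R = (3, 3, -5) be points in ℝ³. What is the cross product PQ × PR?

PQ = (-17, -5, 13)
PR = (-1, -7, 0)
i: (-5)·0 - 13·(-7) = 0 - (-91) = 91
j: 13·(-1) - (-17)·0 = -13 - 0 = -13
k: (-17)·(-7) - (-5)·(-1) = 119 - 5 = 114
PQ × PR = (91, -13, 114)

(91, -13, 114)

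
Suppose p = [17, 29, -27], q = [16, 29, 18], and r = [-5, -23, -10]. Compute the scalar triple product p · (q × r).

10159

q × r:
i: 29·(-10) - 18·(-23) = -290 - (-414) = 124
j: 18·(-5) - 16·(-10) = -90 - (-160) = 70
k: 16·(-23) - 29·(-5) = -368 - (-145) = -223
q × r = (124, 70, -223)
p · (q × r) = 17·124 + 29·70 + (-27)·(-223) = 2108 + 2030 + 6021 = 10159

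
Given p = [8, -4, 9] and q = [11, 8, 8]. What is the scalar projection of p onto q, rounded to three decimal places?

p · q = 8·11 + (-4)·8 + 9·8 = 88 - 32 + 72 = 128
|q| = √(121 + 64 + 64) = √249 ≈ 15.7797
comp_q p = 128 / √249 ≈ 8.112

8.112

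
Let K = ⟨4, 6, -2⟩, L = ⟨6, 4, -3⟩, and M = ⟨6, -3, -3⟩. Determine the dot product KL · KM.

KL = L − K = (2, -2, -1)
KM = M − K = (2, -9, -1)
KL · KM = 2·2 + (-2)·(-9) + (-1)·(-1) = 4 + 18 + 1 = 23

23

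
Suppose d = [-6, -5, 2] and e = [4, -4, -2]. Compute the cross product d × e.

(18, -4, 44)

i: (-5)·(-2) - 2·(-4) = 10 - (-8) = 18
j: 2·4 - (-6)·(-2) = 8 - 12 = -4
k: (-6)·(-4) - (-5)·4 = 24 - (-20) = 44
d × e = (18, -4, 44)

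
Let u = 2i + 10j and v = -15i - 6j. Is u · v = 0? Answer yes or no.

u · v = 2·(-15) + 10·(-6) = -30 - 60 = -90
Nonzero, so the vectors are not orthogonal.

no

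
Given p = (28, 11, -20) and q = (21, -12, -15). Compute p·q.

756

p · q = 28·21 + 11·(-12) + (-20)·(-15) = 588 - 132 + 300 = 756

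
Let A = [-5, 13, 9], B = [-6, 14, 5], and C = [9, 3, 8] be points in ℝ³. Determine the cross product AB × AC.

AB = (-1, 1, -4)
AC = (14, -10, -1)
i: 1·(-1) - (-4)·(-10) = -1 - 40 = -41
j: (-4)·14 - (-1)·(-1) = -56 - 1 = -57
k: (-1)·(-10) - 1·14 = 10 - 14 = -4
AB × AC = (-41, -57, -4)

(-41, -57, -4)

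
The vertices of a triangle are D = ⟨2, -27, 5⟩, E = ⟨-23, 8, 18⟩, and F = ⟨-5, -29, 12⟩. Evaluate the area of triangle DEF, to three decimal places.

DE = (-25, 35, 13),  DF = (-7, -2, 7)
i: 35·7 - 13·(-2) = 245 - (-26) = 271
j: 13·(-7) - (-25)·7 = -91 - (-175) = 84
k: (-25)·(-2) - 35·(-7) = 50 - (-245) = 295
DE × DF = (271, 84, 295)
|DE × DF| = √167522 ≈ 409.2945
area = ½ · 409.2945 ≈ 204.647

204.647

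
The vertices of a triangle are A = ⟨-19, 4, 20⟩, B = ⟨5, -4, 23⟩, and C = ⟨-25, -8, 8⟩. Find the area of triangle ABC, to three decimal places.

225.400

AB = (24, -8, 3),  AC = (-6, -12, -12)
i: (-8)·(-12) - 3·(-12) = 96 - (-36) = 132
j: 3·(-6) - 24·(-12) = -18 - (-288) = 270
k: 24·(-12) - (-8)·(-6) = -288 - 48 = -336
AB × AC = (132, 270, -336)
|AB × AC| = √203220 ≈ 450.7993
area = ½ · 450.7993 ≈ 225.400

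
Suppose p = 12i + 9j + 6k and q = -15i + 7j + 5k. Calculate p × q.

i: 9·5 - 6·7 = 45 - 42 = 3
j: 6·(-15) - 12·5 = -90 - 60 = -150
k: 12·7 - 9·(-15) = 84 - (-135) = 219
p × q = (3, -150, 219)

(3, -150, 219)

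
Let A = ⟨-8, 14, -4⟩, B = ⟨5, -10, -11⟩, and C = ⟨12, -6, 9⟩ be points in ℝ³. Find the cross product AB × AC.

AB = (13, -24, -7)
AC = (20, -20, 13)
i: (-24)·13 - (-7)·(-20) = -312 - 140 = -452
j: (-7)·20 - 13·13 = -140 - 169 = -309
k: 13·(-20) - (-24)·20 = -260 - (-480) = 220
AB × AC = (-452, -309, 220)

(-452, -309, 220)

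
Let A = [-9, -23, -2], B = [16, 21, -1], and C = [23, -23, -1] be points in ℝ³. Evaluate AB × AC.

AB = (25, 44, 1)
AC = (32, 0, 1)
i: 44·1 - 1·0 = 44 - 0 = 44
j: 1·32 - 25·1 = 32 - 25 = 7
k: 25·0 - 44·32 = 0 - 1408 = -1408
AB × AC = (44, 7, -1408)

(44, 7, -1408)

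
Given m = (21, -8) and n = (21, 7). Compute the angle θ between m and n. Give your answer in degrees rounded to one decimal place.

39.3

m · n = 21·21 + (-8)·7 = 441 - 56 = 385
|m|² = 441 + 64 = 505,  |m| = √505 ≈ 22.472205
|n|² = 441 + 49 = 490,  |n| = √490 ≈ 22.135944
cos θ = 385 / (22.472205 · 22.135944) ≈ 0.77396
θ = arccos(0.77396) ≈ 39.3°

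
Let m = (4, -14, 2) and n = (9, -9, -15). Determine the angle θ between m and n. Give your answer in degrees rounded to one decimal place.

62.8

m · n = 4·9 + (-14)·(-9) + 2·(-15) = 36 + 126 - 30 = 132
|m|² = 16 + 196 + 4 = 216,  |m| = √216 ≈ 14.696938
|n|² = 81 + 81 + 225 = 387,  |n| = √387 ≈ 19.672316
cos θ = 132 / (14.696938 · 19.672316) ≈ 0.45655
θ = arccos(0.45655) ≈ 62.8°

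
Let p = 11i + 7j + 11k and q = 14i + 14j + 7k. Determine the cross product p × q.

i: 7·7 - 11·14 = 49 - 154 = -105
j: 11·14 - 11·7 = 154 - 77 = 77
k: 11·14 - 7·14 = 154 - 98 = 56
p × q = (-105, 77, 56)

(-105, 77, 56)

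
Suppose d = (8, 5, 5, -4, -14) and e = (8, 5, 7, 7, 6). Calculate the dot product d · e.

d · e = 8·8 + 5·5 + 5·7 + (-4)·7 + (-14)·6 = 64 + 25 + 35 - 28 - 84 = 12

12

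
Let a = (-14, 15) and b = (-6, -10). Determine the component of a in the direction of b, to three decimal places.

a · b = (-14)·(-6) + 15·(-10) = 84 - 150 = -66
|b| = √(36 + 100) = √136 ≈ 11.6619
comp_b a = -66 / √136 ≈ -5.659

-5.659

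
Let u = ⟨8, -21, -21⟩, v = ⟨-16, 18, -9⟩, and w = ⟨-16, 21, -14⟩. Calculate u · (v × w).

2184

v × w:
i: 18·(-14) - (-9)·21 = -252 - (-189) = -63
j: (-9)·(-16) - (-16)·(-14) = 144 - 224 = -80
k: (-16)·21 - 18·(-16) = -336 - (-288) = -48
v × w = (-63, -80, -48)
u · (v × w) = 8·(-63) + (-21)·(-80) + (-21)·(-48) = -504 + 1680 + 1008 = 2184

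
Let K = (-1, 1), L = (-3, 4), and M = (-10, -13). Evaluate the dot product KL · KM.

KL = L − K = (-2, 3)
KM = M − K = (-9, -14)
KL · KM = (-2)·(-9) + 3·(-14) = 18 - 42 = -24

-24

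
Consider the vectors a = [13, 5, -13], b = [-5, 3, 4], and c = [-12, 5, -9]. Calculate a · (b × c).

b × c:
i: 3·(-9) - 4·5 = -27 - 20 = -47
j: 4·(-12) - (-5)·(-9) = -48 - 45 = -93
k: (-5)·5 - 3·(-12) = -25 - (-36) = 11
b × c = (-47, -93, 11)
a · (b × c) = 13·(-47) + 5·(-93) + (-13)·11 = -611 - 465 - 143 = -1219

-1219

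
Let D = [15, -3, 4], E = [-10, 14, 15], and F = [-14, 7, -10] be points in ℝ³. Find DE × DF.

(-348, -669, 243)

DE = (-25, 17, 11)
DF = (-29, 10, -14)
i: 17·(-14) - 11·10 = -238 - 110 = -348
j: 11·(-29) - (-25)·(-14) = -319 - 350 = -669
k: (-25)·10 - 17·(-29) = -250 - (-493) = 243
DE × DF = (-348, -669, 243)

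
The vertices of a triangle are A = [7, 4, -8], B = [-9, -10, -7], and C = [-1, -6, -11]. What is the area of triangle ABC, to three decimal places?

45.122

AB = (-16, -14, 1),  AC = (-8, -10, -3)
i: (-14)·(-3) - 1·(-10) = 42 - (-10) = 52
j: 1·(-8) - (-16)·(-3) = -8 - 48 = -56
k: (-16)·(-10) - (-14)·(-8) = 160 - 112 = 48
AB × AC = (52, -56, 48)
|AB × AC| = √8144 ≈ 90.2441
area = ½ · 90.2441 ≈ 45.122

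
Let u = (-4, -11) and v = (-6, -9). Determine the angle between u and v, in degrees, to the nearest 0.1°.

u · v = (-4)·(-6) + (-11)·(-9) = 24 + 99 = 123
|u|² = 16 + 121 = 137,  |u| = √137 ≈ 11.704700
|v|² = 36 + 81 = 117,  |v| = √117 ≈ 10.816654
cos θ = 123 / (11.704700 · 10.816654) ≈ 0.97152
θ = arccos(0.97152) ≈ 13.7°

13.7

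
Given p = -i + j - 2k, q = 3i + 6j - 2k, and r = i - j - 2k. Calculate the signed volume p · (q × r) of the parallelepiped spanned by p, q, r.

q × r:
i: 6·(-2) - (-2)·(-1) = -12 - 2 = -14
j: (-2)·1 - 3·(-2) = -2 - (-6) = 4
k: 3·(-1) - 6·1 = -3 - 6 = -9
q × r = (-14, 4, -9)
p · (q × r) = (-1)·(-14) + 1·4 + (-2)·(-9) = 14 + 4 + 18 = 36

36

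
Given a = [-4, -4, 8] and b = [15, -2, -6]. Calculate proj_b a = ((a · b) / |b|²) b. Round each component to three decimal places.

(-5.660, 0.755, 2.264)

a · b = (-4)·15 + (-4)·(-2) + 8·(-6) = -60 + 8 - 48 = -100
|b|² = 225 + 4 + 36 = 265
proj_b a = (-100/265) · (15, -2, -6) ≈ (-5.660, 0.755, 2.264)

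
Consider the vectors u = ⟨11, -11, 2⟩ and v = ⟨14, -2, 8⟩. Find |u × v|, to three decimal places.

167.571

i: (-11)·8 - 2·(-2) = -88 - (-4) = -84
j: 2·14 - 11·8 = 28 - 88 = -60
k: 11·(-2) - (-11)·14 = -22 - (-154) = 132
u × v = (-84, -60, 132)
|u × v| = √((-84)² + (-60)² + 132²) = √28080 ≈ 167.5709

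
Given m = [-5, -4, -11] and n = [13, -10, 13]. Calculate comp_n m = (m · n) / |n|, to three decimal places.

-8.027

m · n = (-5)·13 + (-4)·(-10) + (-11)·13 = -65 + 40 - 143 = -168
|n| = √(169 + 100 + 169) = √438 ≈ 20.9284
comp_n m = -168 / √438 ≈ -8.027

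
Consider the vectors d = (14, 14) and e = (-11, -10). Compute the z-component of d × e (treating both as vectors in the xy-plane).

14·(-10) - 14·(-11) = -140 - (-154) = 14

14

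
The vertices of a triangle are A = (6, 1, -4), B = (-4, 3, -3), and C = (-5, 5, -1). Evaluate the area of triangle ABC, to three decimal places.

13.124

AB = (-10, 2, 1),  AC = (-11, 4, 3)
i: 2·3 - 1·4 = 6 - 4 = 2
j: 1·(-11) - (-10)·3 = -11 - (-30) = 19
k: (-10)·4 - 2·(-11) = -40 - (-22) = -18
AB × AC = (2, 19, -18)
|AB × AC| = √689 ≈ 26.2488
area = ½ · 26.2488 ≈ 13.124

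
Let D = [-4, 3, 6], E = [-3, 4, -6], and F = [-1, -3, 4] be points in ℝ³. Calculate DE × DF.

(-74, -34, -9)

DE = (1, 1, -12)
DF = (3, -6, -2)
i: 1·(-2) - (-12)·(-6) = -2 - 72 = -74
j: (-12)·3 - 1·(-2) = -36 - (-2) = -34
k: 1·(-6) - 1·3 = -6 - 3 = -9
DE × DF = (-74, -34, -9)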